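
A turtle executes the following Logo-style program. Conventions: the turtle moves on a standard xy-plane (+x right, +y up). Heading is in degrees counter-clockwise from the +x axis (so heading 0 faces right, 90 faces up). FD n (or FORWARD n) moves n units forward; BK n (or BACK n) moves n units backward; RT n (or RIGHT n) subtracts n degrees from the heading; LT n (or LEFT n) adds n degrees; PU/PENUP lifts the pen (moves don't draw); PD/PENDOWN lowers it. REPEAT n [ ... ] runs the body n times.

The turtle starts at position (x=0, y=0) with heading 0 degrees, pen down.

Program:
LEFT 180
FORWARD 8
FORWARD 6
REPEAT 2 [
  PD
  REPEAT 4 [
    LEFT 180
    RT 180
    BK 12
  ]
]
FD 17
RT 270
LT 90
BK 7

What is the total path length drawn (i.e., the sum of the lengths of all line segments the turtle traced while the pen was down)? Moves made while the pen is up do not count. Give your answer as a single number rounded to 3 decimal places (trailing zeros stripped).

Executing turtle program step by step:
Start: pos=(0,0), heading=0, pen down
LT 180: heading 0 -> 180
FD 8: (0,0) -> (-8,0) [heading=180, draw]
FD 6: (-8,0) -> (-14,0) [heading=180, draw]
REPEAT 2 [
  -- iteration 1/2 --
  PD: pen down
  REPEAT 4 [
    -- iteration 1/4 --
    LT 180: heading 180 -> 0
    RT 180: heading 0 -> 180
    BK 12: (-14,0) -> (-2,0) [heading=180, draw]
    -- iteration 2/4 --
    LT 180: heading 180 -> 0
    RT 180: heading 0 -> 180
    BK 12: (-2,0) -> (10,0) [heading=180, draw]
    -- iteration 3/4 --
    LT 180: heading 180 -> 0
    RT 180: heading 0 -> 180
    BK 12: (10,0) -> (22,0) [heading=180, draw]
    -- iteration 4/4 --
    LT 180: heading 180 -> 0
    RT 180: heading 0 -> 180
    BK 12: (22,0) -> (34,0) [heading=180, draw]
  ]
  -- iteration 2/2 --
  PD: pen down
  REPEAT 4 [
    -- iteration 1/4 --
    LT 180: heading 180 -> 0
    RT 180: heading 0 -> 180
    BK 12: (34,0) -> (46,0) [heading=180, draw]
    -- iteration 2/4 --
    LT 180: heading 180 -> 0
    RT 180: heading 0 -> 180
    BK 12: (46,0) -> (58,0) [heading=180, draw]
    -- iteration 3/4 --
    LT 180: heading 180 -> 0
    RT 180: heading 0 -> 180
    BK 12: (58,0) -> (70,0) [heading=180, draw]
    -- iteration 4/4 --
    LT 180: heading 180 -> 0
    RT 180: heading 0 -> 180
    BK 12: (70,0) -> (82,0) [heading=180, draw]
  ]
]
FD 17: (82,0) -> (65,0) [heading=180, draw]
RT 270: heading 180 -> 270
LT 90: heading 270 -> 0
BK 7: (65,0) -> (58,0) [heading=0, draw]
Final: pos=(58,0), heading=0, 12 segment(s) drawn

Segment lengths:
  seg 1: (0,0) -> (-8,0), length = 8
  seg 2: (-8,0) -> (-14,0), length = 6
  seg 3: (-14,0) -> (-2,0), length = 12
  seg 4: (-2,0) -> (10,0), length = 12
  seg 5: (10,0) -> (22,0), length = 12
  seg 6: (22,0) -> (34,0), length = 12
  seg 7: (34,0) -> (46,0), length = 12
  seg 8: (46,0) -> (58,0), length = 12
  seg 9: (58,0) -> (70,0), length = 12
  seg 10: (70,0) -> (82,0), length = 12
  seg 11: (82,0) -> (65,0), length = 17
  seg 12: (65,0) -> (58,0), length = 7
Total = 134

Answer: 134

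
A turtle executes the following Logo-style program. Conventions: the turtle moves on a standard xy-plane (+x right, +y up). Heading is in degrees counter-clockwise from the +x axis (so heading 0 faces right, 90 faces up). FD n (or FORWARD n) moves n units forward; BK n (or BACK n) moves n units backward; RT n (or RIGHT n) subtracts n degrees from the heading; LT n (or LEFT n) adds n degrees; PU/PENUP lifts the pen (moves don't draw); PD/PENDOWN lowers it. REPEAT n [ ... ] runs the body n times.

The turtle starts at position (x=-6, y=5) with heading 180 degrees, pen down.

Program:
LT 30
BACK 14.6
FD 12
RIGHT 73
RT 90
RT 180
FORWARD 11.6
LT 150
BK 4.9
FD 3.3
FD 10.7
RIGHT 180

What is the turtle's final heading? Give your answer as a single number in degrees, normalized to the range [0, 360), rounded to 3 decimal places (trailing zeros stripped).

Answer: 197

Derivation:
Executing turtle program step by step:
Start: pos=(-6,5), heading=180, pen down
LT 30: heading 180 -> 210
BK 14.6: (-6,5) -> (6.644,12.3) [heading=210, draw]
FD 12: (6.644,12.3) -> (-3.748,6.3) [heading=210, draw]
RT 73: heading 210 -> 137
RT 90: heading 137 -> 47
RT 180: heading 47 -> 227
FD 11.6: (-3.748,6.3) -> (-11.66,-2.184) [heading=227, draw]
LT 150: heading 227 -> 17
BK 4.9: (-11.66,-2.184) -> (-16.345,-3.616) [heading=17, draw]
FD 3.3: (-16.345,-3.616) -> (-13.19,-2.651) [heading=17, draw]
FD 10.7: (-13.19,-2.651) -> (-2.957,0.477) [heading=17, draw]
RT 180: heading 17 -> 197
Final: pos=(-2.957,0.477), heading=197, 6 segment(s) drawn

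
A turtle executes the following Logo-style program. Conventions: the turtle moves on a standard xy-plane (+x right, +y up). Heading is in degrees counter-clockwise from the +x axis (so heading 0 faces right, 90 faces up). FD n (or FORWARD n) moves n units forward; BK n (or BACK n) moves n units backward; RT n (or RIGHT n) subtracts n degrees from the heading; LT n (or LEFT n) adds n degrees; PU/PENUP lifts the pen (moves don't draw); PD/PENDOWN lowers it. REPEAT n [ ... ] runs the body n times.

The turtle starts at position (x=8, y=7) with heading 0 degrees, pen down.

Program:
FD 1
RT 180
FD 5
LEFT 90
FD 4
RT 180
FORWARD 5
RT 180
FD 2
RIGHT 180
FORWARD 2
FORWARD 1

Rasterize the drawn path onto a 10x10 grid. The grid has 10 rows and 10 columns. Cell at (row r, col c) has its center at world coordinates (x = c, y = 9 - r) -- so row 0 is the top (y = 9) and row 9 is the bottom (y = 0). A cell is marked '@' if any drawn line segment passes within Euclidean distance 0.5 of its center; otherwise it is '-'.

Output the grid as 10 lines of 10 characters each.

Answer: ----@-----
----@-----
----@@@@@@
----@-----
----@-----
----@-----
----@-----
----------
----------
----------

Derivation:
Segment 0: (8,7) -> (9,7)
Segment 1: (9,7) -> (4,7)
Segment 2: (4,7) -> (4,3)
Segment 3: (4,3) -> (4,8)
Segment 4: (4,8) -> (4,6)
Segment 5: (4,6) -> (4,8)
Segment 6: (4,8) -> (4,9)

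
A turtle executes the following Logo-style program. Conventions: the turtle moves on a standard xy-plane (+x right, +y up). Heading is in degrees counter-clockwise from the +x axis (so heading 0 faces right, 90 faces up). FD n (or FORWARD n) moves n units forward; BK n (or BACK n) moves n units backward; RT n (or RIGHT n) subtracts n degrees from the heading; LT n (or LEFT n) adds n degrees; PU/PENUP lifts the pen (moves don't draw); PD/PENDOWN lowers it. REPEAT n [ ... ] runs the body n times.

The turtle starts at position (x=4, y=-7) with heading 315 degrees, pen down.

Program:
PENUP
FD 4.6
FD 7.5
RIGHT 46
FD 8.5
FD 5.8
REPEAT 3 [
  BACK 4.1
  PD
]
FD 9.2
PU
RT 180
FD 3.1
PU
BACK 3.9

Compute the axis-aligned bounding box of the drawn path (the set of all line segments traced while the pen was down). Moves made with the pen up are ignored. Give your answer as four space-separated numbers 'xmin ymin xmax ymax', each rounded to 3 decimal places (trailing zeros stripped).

Executing turtle program step by step:
Start: pos=(4,-7), heading=315, pen down
PU: pen up
FD 4.6: (4,-7) -> (7.253,-10.253) [heading=315, move]
FD 7.5: (7.253,-10.253) -> (12.556,-15.556) [heading=315, move]
RT 46: heading 315 -> 269
FD 8.5: (12.556,-15.556) -> (12.408,-24.055) [heading=269, move]
FD 5.8: (12.408,-24.055) -> (12.306,-29.854) [heading=269, move]
REPEAT 3 [
  -- iteration 1/3 --
  BK 4.1: (12.306,-29.854) -> (12.378,-25.754) [heading=269, move]
  PD: pen down
  -- iteration 2/3 --
  BK 4.1: (12.378,-25.754) -> (12.45,-21.655) [heading=269, draw]
  PD: pen down
  -- iteration 3/3 --
  BK 4.1: (12.45,-21.655) -> (12.521,-17.556) [heading=269, draw]
  PD: pen down
]
FD 9.2: (12.521,-17.556) -> (12.361,-26.754) [heading=269, draw]
PU: pen up
RT 180: heading 269 -> 89
FD 3.1: (12.361,-26.754) -> (12.415,-23.655) [heading=89, move]
PU: pen up
BK 3.9: (12.415,-23.655) -> (12.347,-27.554) [heading=89, move]
Final: pos=(12.347,-27.554), heading=89, 3 segment(s) drawn

Segment endpoints: x in {12.361, 12.378, 12.45, 12.521}, y in {-26.754, -25.754, -21.655, -17.556}
xmin=12.361, ymin=-26.754, xmax=12.521, ymax=-17.556

Answer: 12.361 -26.754 12.521 -17.556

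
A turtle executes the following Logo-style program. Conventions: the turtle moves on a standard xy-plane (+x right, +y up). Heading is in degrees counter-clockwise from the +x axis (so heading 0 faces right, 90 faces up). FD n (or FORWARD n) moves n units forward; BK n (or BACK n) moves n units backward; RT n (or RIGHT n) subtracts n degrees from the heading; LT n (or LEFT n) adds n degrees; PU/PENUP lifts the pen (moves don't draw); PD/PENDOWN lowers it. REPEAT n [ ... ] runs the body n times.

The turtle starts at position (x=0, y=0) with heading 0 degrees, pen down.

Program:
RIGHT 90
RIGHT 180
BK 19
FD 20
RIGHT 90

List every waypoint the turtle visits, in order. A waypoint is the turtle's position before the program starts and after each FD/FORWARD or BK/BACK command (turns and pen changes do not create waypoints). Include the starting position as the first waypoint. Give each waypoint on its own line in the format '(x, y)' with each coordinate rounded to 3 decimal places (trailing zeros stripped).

Answer: (0, 0)
(0, -19)
(0, 1)

Derivation:
Executing turtle program step by step:
Start: pos=(0,0), heading=0, pen down
RT 90: heading 0 -> 270
RT 180: heading 270 -> 90
BK 19: (0,0) -> (0,-19) [heading=90, draw]
FD 20: (0,-19) -> (0,1) [heading=90, draw]
RT 90: heading 90 -> 0
Final: pos=(0,1), heading=0, 2 segment(s) drawn
Waypoints (3 total):
(0, 0)
(0, -19)
(0, 1)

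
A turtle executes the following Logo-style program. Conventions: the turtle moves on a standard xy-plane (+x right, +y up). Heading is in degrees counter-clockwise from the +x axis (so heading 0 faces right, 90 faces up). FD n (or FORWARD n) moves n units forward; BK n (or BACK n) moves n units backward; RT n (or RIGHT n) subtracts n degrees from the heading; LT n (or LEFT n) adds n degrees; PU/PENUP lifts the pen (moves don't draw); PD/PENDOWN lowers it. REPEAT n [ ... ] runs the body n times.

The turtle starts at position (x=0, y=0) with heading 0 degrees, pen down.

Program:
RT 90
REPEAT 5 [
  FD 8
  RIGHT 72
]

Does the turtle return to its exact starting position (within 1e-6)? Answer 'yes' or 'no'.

Executing turtle program step by step:
Start: pos=(0,0), heading=0, pen down
RT 90: heading 0 -> 270
REPEAT 5 [
  -- iteration 1/5 --
  FD 8: (0,0) -> (0,-8) [heading=270, draw]
  RT 72: heading 270 -> 198
  -- iteration 2/5 --
  FD 8: (0,-8) -> (-7.608,-10.472) [heading=198, draw]
  RT 72: heading 198 -> 126
  -- iteration 3/5 --
  FD 8: (-7.608,-10.472) -> (-12.311,-4) [heading=126, draw]
  RT 72: heading 126 -> 54
  -- iteration 4/5 --
  FD 8: (-12.311,-4) -> (-7.608,2.472) [heading=54, draw]
  RT 72: heading 54 -> 342
  -- iteration 5/5 --
  FD 8: (-7.608,2.472) -> (0,0) [heading=342, draw]
  RT 72: heading 342 -> 270
]
Final: pos=(0,0), heading=270, 5 segment(s) drawn

Start position: (0, 0)
Final position: (0, 0)
Distance = 0; < 1e-6 -> CLOSED

Answer: yes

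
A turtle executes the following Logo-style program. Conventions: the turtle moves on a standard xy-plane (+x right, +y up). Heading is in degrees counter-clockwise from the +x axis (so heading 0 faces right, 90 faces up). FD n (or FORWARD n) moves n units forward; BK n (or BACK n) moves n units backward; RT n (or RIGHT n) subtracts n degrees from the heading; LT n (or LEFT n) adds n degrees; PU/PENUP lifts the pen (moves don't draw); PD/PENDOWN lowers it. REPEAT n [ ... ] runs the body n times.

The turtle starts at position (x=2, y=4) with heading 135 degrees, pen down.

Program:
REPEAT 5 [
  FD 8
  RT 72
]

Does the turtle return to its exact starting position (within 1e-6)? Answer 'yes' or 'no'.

Executing turtle program step by step:
Start: pos=(2,4), heading=135, pen down
REPEAT 5 [
  -- iteration 1/5 --
  FD 8: (2,4) -> (-3.657,9.657) [heading=135, draw]
  RT 72: heading 135 -> 63
  -- iteration 2/5 --
  FD 8: (-3.657,9.657) -> (-0.025,16.785) [heading=63, draw]
  RT 72: heading 63 -> 351
  -- iteration 3/5 --
  FD 8: (-0.025,16.785) -> (7.877,15.533) [heading=351, draw]
  RT 72: heading 351 -> 279
  -- iteration 4/5 --
  FD 8: (7.877,15.533) -> (9.128,7.632) [heading=279, draw]
  RT 72: heading 279 -> 207
  -- iteration 5/5 --
  FD 8: (9.128,7.632) -> (2,4) [heading=207, draw]
  RT 72: heading 207 -> 135
]
Final: pos=(2,4), heading=135, 5 segment(s) drawn

Start position: (2, 4)
Final position: (2, 4)
Distance = 0; < 1e-6 -> CLOSED

Answer: yes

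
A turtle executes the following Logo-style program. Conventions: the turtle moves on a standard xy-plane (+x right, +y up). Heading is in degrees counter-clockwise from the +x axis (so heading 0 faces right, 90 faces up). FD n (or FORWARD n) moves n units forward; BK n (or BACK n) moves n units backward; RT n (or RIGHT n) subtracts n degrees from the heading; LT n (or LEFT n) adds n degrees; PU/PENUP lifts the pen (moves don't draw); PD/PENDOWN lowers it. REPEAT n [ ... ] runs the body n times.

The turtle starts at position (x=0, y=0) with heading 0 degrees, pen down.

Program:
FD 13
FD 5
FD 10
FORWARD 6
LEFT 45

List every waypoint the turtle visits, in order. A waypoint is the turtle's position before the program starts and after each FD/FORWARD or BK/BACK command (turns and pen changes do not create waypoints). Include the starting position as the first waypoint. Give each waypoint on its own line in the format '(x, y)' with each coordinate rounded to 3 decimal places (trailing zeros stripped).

Answer: (0, 0)
(13, 0)
(18, 0)
(28, 0)
(34, 0)

Derivation:
Executing turtle program step by step:
Start: pos=(0,0), heading=0, pen down
FD 13: (0,0) -> (13,0) [heading=0, draw]
FD 5: (13,0) -> (18,0) [heading=0, draw]
FD 10: (18,0) -> (28,0) [heading=0, draw]
FD 6: (28,0) -> (34,0) [heading=0, draw]
LT 45: heading 0 -> 45
Final: pos=(34,0), heading=45, 4 segment(s) drawn
Waypoints (5 total):
(0, 0)
(13, 0)
(18, 0)
(28, 0)
(34, 0)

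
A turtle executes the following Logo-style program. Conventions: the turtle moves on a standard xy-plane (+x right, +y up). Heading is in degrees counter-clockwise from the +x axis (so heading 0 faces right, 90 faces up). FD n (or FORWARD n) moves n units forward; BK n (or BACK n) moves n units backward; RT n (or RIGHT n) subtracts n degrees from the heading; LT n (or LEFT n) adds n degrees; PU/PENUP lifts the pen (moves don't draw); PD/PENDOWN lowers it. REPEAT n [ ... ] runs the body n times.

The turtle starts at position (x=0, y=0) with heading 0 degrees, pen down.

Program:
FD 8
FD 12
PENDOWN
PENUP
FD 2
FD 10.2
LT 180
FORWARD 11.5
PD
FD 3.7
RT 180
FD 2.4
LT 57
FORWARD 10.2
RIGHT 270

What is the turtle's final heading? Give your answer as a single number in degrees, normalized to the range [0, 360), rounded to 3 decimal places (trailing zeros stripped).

Executing turtle program step by step:
Start: pos=(0,0), heading=0, pen down
FD 8: (0,0) -> (8,0) [heading=0, draw]
FD 12: (8,0) -> (20,0) [heading=0, draw]
PD: pen down
PU: pen up
FD 2: (20,0) -> (22,0) [heading=0, move]
FD 10.2: (22,0) -> (32.2,0) [heading=0, move]
LT 180: heading 0 -> 180
FD 11.5: (32.2,0) -> (20.7,0) [heading=180, move]
PD: pen down
FD 3.7: (20.7,0) -> (17,0) [heading=180, draw]
RT 180: heading 180 -> 0
FD 2.4: (17,0) -> (19.4,0) [heading=0, draw]
LT 57: heading 0 -> 57
FD 10.2: (19.4,0) -> (24.955,8.554) [heading=57, draw]
RT 270: heading 57 -> 147
Final: pos=(24.955,8.554), heading=147, 5 segment(s) drawn

Answer: 147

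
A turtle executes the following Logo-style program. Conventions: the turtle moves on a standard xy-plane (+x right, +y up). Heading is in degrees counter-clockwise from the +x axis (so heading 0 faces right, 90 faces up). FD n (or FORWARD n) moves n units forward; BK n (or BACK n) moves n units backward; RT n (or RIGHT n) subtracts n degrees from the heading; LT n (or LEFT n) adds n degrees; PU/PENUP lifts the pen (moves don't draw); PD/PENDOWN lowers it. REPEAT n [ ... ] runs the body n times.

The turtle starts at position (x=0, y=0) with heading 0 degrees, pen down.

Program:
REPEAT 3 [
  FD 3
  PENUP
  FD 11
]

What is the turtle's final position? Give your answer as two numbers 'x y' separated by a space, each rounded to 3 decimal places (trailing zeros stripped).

Executing turtle program step by step:
Start: pos=(0,0), heading=0, pen down
REPEAT 3 [
  -- iteration 1/3 --
  FD 3: (0,0) -> (3,0) [heading=0, draw]
  PU: pen up
  FD 11: (3,0) -> (14,0) [heading=0, move]
  -- iteration 2/3 --
  FD 3: (14,0) -> (17,0) [heading=0, move]
  PU: pen up
  FD 11: (17,0) -> (28,0) [heading=0, move]
  -- iteration 3/3 --
  FD 3: (28,0) -> (31,0) [heading=0, move]
  PU: pen up
  FD 11: (31,0) -> (42,0) [heading=0, move]
]
Final: pos=(42,0), heading=0, 1 segment(s) drawn

Answer: 42 0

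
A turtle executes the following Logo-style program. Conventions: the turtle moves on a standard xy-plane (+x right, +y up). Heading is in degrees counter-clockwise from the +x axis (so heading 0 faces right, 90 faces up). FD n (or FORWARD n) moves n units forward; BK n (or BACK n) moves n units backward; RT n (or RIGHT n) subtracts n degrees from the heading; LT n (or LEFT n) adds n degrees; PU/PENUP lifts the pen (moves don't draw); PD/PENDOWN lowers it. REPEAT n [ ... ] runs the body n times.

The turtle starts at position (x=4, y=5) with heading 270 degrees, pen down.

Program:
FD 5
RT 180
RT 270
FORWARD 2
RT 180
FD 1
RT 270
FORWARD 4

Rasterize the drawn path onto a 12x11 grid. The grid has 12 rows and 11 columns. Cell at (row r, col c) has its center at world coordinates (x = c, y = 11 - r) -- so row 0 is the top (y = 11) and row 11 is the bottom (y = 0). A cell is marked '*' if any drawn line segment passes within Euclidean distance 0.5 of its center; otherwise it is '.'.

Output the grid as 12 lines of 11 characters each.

Segment 0: (4,5) -> (4,0)
Segment 1: (4,0) -> (2,-0)
Segment 2: (2,-0) -> (3,0)
Segment 3: (3,0) -> (3,4)

Answer: ...........
...........
...........
...........
...........
...........
....*......
...**......
...**......
...**......
...**......
..***......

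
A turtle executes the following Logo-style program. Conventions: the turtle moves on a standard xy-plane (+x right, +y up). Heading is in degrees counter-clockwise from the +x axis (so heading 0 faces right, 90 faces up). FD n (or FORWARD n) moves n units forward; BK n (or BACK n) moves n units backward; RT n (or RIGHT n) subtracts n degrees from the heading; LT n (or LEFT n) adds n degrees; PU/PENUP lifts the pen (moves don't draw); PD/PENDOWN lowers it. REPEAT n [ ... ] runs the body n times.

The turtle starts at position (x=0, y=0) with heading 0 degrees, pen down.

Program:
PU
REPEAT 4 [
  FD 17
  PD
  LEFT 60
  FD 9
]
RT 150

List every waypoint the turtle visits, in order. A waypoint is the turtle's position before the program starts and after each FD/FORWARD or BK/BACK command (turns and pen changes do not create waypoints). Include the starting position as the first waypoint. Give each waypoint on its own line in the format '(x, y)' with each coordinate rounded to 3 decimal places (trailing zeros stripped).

Answer: (0, 0)
(17, 0)
(21.5, 7.794)
(30, 22.517)
(25.5, 30.311)
(17, 45.033)
(8, 45.033)
(-9, 45.033)
(-13.5, 37.239)

Derivation:
Executing turtle program step by step:
Start: pos=(0,0), heading=0, pen down
PU: pen up
REPEAT 4 [
  -- iteration 1/4 --
  FD 17: (0,0) -> (17,0) [heading=0, move]
  PD: pen down
  LT 60: heading 0 -> 60
  FD 9: (17,0) -> (21.5,7.794) [heading=60, draw]
  -- iteration 2/4 --
  FD 17: (21.5,7.794) -> (30,22.517) [heading=60, draw]
  PD: pen down
  LT 60: heading 60 -> 120
  FD 9: (30,22.517) -> (25.5,30.311) [heading=120, draw]
  -- iteration 3/4 --
  FD 17: (25.5,30.311) -> (17,45.033) [heading=120, draw]
  PD: pen down
  LT 60: heading 120 -> 180
  FD 9: (17,45.033) -> (8,45.033) [heading=180, draw]
  -- iteration 4/4 --
  FD 17: (8,45.033) -> (-9,45.033) [heading=180, draw]
  PD: pen down
  LT 60: heading 180 -> 240
  FD 9: (-9,45.033) -> (-13.5,37.239) [heading=240, draw]
]
RT 150: heading 240 -> 90
Final: pos=(-13.5,37.239), heading=90, 7 segment(s) drawn
Waypoints (9 total):
(0, 0)
(17, 0)
(21.5, 7.794)
(30, 22.517)
(25.5, 30.311)
(17, 45.033)
(8, 45.033)
(-9, 45.033)
(-13.5, 37.239)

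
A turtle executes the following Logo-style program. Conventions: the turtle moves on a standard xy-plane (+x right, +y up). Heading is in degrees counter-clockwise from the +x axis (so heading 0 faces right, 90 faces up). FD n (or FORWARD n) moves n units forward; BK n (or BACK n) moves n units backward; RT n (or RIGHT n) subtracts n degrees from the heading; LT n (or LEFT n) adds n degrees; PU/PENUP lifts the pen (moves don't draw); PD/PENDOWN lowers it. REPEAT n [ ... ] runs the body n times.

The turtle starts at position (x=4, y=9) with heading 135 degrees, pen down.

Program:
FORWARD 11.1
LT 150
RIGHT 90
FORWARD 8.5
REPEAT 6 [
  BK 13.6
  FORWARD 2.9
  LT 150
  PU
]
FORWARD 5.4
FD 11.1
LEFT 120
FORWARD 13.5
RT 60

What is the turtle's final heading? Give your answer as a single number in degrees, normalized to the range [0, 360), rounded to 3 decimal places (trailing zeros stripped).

Answer: 75

Derivation:
Executing turtle program step by step:
Start: pos=(4,9), heading=135, pen down
FD 11.1: (4,9) -> (-3.849,16.849) [heading=135, draw]
LT 150: heading 135 -> 285
RT 90: heading 285 -> 195
FD 8.5: (-3.849,16.849) -> (-12.059,14.649) [heading=195, draw]
REPEAT 6 [
  -- iteration 1/6 --
  BK 13.6: (-12.059,14.649) -> (1.077,18.169) [heading=195, draw]
  FD 2.9: (1.077,18.169) -> (-1.724,17.418) [heading=195, draw]
  LT 150: heading 195 -> 345
  PU: pen up
  -- iteration 2/6 --
  BK 13.6: (-1.724,17.418) -> (-14.86,20.938) [heading=345, move]
  FD 2.9: (-14.86,20.938) -> (-12.059,20.188) [heading=345, move]
  LT 150: heading 345 -> 135
  PU: pen up
  -- iteration 3/6 --
  BK 13.6: (-12.059,20.188) -> (-2.443,10.571) [heading=135, move]
  FD 2.9: (-2.443,10.571) -> (-4.493,12.622) [heading=135, move]
  LT 150: heading 135 -> 285
  PU: pen up
  -- iteration 4/6 --
  BK 13.6: (-4.493,12.622) -> (-8.013,25.758) [heading=285, move]
  FD 2.9: (-8.013,25.758) -> (-7.263,22.957) [heading=285, move]
  LT 150: heading 285 -> 75
  PU: pen up
  -- iteration 5/6 --
  BK 13.6: (-7.263,22.957) -> (-10.783,9.82) [heading=75, move]
  FD 2.9: (-10.783,9.82) -> (-10.032,12.622) [heading=75, move]
  LT 150: heading 75 -> 225
  PU: pen up
  -- iteration 6/6 --
  BK 13.6: (-10.032,12.622) -> (-0.415,22.238) [heading=225, move]
  FD 2.9: (-0.415,22.238) -> (-2.466,20.188) [heading=225, move]
  LT 150: heading 225 -> 15
  PU: pen up
]
FD 5.4: (-2.466,20.188) -> (2.75,21.585) [heading=15, move]
FD 11.1: (2.75,21.585) -> (13.472,24.458) [heading=15, move]
LT 120: heading 15 -> 135
FD 13.5: (13.472,24.458) -> (3.926,34.004) [heading=135, move]
RT 60: heading 135 -> 75
Final: pos=(3.926,34.004), heading=75, 4 segment(s) drawn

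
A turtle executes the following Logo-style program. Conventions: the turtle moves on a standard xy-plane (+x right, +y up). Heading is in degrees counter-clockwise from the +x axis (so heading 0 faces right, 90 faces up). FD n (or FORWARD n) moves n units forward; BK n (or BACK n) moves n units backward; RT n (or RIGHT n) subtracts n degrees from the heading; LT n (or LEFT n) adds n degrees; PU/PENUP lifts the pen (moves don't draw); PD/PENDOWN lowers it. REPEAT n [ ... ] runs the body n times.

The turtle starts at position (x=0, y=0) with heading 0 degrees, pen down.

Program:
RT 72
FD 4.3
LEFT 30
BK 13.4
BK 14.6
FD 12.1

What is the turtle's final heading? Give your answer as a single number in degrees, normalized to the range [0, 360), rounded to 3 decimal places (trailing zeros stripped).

Executing turtle program step by step:
Start: pos=(0,0), heading=0, pen down
RT 72: heading 0 -> 288
FD 4.3: (0,0) -> (1.329,-4.09) [heading=288, draw]
LT 30: heading 288 -> 318
BK 13.4: (1.329,-4.09) -> (-8.629,4.877) [heading=318, draw]
BK 14.6: (-8.629,4.877) -> (-19.479,14.646) [heading=318, draw]
FD 12.1: (-19.479,14.646) -> (-10.487,6.55) [heading=318, draw]
Final: pos=(-10.487,6.55), heading=318, 4 segment(s) drawn

Answer: 318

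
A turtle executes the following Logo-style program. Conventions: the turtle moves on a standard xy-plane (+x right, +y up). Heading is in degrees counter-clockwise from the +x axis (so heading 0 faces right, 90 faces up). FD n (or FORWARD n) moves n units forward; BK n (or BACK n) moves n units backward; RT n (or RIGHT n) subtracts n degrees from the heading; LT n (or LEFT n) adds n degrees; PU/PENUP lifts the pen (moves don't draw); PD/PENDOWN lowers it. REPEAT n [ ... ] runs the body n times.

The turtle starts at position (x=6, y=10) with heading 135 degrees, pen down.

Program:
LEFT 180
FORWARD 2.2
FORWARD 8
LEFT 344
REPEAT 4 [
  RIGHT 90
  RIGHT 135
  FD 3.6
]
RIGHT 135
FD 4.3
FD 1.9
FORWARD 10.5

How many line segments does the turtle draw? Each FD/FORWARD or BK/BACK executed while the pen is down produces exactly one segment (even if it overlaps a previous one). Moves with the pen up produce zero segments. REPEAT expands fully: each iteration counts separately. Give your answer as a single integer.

Answer: 9

Derivation:
Executing turtle program step by step:
Start: pos=(6,10), heading=135, pen down
LT 180: heading 135 -> 315
FD 2.2: (6,10) -> (7.556,8.444) [heading=315, draw]
FD 8: (7.556,8.444) -> (13.212,2.788) [heading=315, draw]
LT 344: heading 315 -> 299
REPEAT 4 [
  -- iteration 1/4 --
  RT 90: heading 299 -> 209
  RT 135: heading 209 -> 74
  FD 3.6: (13.212,2.788) -> (14.205,6.248) [heading=74, draw]
  -- iteration 2/4 --
  RT 90: heading 74 -> 344
  RT 135: heading 344 -> 209
  FD 3.6: (14.205,6.248) -> (11.056,4.503) [heading=209, draw]
  -- iteration 3/4 --
  RT 90: heading 209 -> 119
  RT 135: heading 119 -> 344
  FD 3.6: (11.056,4.503) -> (14.517,3.51) [heading=344, draw]
  -- iteration 4/4 --
  RT 90: heading 344 -> 254
  RT 135: heading 254 -> 119
  FD 3.6: (14.517,3.51) -> (12.771,6.659) [heading=119, draw]
]
RT 135: heading 119 -> 344
FD 4.3: (12.771,6.659) -> (16.905,5.474) [heading=344, draw]
FD 1.9: (16.905,5.474) -> (18.731,4.95) [heading=344, draw]
FD 10.5: (18.731,4.95) -> (28.824,2.056) [heading=344, draw]
Final: pos=(28.824,2.056), heading=344, 9 segment(s) drawn
Segments drawn: 9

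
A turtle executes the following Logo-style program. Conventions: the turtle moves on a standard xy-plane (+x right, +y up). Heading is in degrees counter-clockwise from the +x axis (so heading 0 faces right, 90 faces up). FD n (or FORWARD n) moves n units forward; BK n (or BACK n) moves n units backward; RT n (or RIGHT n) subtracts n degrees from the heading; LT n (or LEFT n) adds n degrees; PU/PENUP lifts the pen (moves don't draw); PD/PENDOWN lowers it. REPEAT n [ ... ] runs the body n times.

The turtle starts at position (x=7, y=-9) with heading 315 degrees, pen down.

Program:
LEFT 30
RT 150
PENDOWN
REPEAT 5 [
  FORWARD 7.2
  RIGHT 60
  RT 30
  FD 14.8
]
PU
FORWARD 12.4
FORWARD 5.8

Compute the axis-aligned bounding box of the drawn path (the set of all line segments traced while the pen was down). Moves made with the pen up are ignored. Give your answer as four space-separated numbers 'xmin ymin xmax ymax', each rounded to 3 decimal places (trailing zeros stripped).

Answer: -5.649 -10.863 21.296 16.081

Derivation:
Executing turtle program step by step:
Start: pos=(7,-9), heading=315, pen down
LT 30: heading 315 -> 345
RT 150: heading 345 -> 195
PD: pen down
REPEAT 5 [
  -- iteration 1/5 --
  FD 7.2: (7,-9) -> (0.045,-10.863) [heading=195, draw]
  RT 60: heading 195 -> 135
  RT 30: heading 135 -> 105
  FD 14.8: (0.045,-10.863) -> (-3.785,3.432) [heading=105, draw]
  -- iteration 2/5 --
  FD 7.2: (-3.785,3.432) -> (-5.649,10.387) [heading=105, draw]
  RT 60: heading 105 -> 45
  RT 30: heading 45 -> 15
  FD 14.8: (-5.649,10.387) -> (8.647,14.217) [heading=15, draw]
  -- iteration 3/5 --
  FD 7.2: (8.647,14.217) -> (15.602,16.081) [heading=15, draw]
  RT 60: heading 15 -> 315
  RT 30: heading 315 -> 285
  FD 14.8: (15.602,16.081) -> (19.432,1.785) [heading=285, draw]
  -- iteration 4/5 --
  FD 7.2: (19.432,1.785) -> (21.296,-5.169) [heading=285, draw]
  RT 60: heading 285 -> 225
  RT 30: heading 225 -> 195
  FD 14.8: (21.296,-5.169) -> (7,-9) [heading=195, draw]
  -- iteration 5/5 --
  FD 7.2: (7,-9) -> (0.045,-10.863) [heading=195, draw]
  RT 60: heading 195 -> 135
  RT 30: heading 135 -> 105
  FD 14.8: (0.045,-10.863) -> (-3.785,3.432) [heading=105, draw]
]
PU: pen up
FD 12.4: (-3.785,3.432) -> (-6.995,15.41) [heading=105, move]
FD 5.8: (-6.995,15.41) -> (-8.496,21.012) [heading=105, move]
Final: pos=(-8.496,21.012), heading=105, 10 segment(s) drawn

Segment endpoints: x in {-5.649, -3.785, -3.785, 0.045, 0.045, 7, 7, 8.647, 15.602, 19.432, 21.296}, y in {-10.863, -10.863, -9, -9, -5.169, 1.785, 3.432, 3.432, 10.387, 14.217, 16.081}
xmin=-5.649, ymin=-10.863, xmax=21.296, ymax=16.081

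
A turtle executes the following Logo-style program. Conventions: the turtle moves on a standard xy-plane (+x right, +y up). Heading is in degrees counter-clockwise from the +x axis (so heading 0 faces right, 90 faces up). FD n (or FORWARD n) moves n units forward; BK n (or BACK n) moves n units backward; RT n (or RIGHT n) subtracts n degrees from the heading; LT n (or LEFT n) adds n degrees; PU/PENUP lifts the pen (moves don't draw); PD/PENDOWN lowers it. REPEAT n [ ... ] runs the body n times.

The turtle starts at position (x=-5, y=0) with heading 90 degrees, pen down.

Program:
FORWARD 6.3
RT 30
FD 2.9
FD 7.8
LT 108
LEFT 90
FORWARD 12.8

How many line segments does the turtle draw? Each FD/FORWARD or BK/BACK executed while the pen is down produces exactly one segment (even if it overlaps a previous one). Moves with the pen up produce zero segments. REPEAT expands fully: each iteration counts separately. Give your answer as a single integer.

Executing turtle program step by step:
Start: pos=(-5,0), heading=90, pen down
FD 6.3: (-5,0) -> (-5,6.3) [heading=90, draw]
RT 30: heading 90 -> 60
FD 2.9: (-5,6.3) -> (-3.55,8.811) [heading=60, draw]
FD 7.8: (-3.55,8.811) -> (0.35,15.566) [heading=60, draw]
LT 108: heading 60 -> 168
LT 90: heading 168 -> 258
FD 12.8: (0.35,15.566) -> (-2.311,3.046) [heading=258, draw]
Final: pos=(-2.311,3.046), heading=258, 4 segment(s) drawn
Segments drawn: 4

Answer: 4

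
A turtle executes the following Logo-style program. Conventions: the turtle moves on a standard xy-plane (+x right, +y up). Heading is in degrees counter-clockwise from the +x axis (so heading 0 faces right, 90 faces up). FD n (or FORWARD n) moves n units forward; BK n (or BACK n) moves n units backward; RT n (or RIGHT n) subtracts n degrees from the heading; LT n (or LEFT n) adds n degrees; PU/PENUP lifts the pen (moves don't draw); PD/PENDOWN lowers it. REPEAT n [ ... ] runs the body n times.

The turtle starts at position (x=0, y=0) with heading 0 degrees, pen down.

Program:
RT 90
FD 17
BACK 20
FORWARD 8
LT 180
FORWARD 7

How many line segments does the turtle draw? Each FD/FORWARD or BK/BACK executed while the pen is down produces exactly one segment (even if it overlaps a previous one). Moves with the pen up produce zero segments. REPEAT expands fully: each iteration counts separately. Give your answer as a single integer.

Executing turtle program step by step:
Start: pos=(0,0), heading=0, pen down
RT 90: heading 0 -> 270
FD 17: (0,0) -> (0,-17) [heading=270, draw]
BK 20: (0,-17) -> (0,3) [heading=270, draw]
FD 8: (0,3) -> (0,-5) [heading=270, draw]
LT 180: heading 270 -> 90
FD 7: (0,-5) -> (0,2) [heading=90, draw]
Final: pos=(0,2), heading=90, 4 segment(s) drawn
Segments drawn: 4

Answer: 4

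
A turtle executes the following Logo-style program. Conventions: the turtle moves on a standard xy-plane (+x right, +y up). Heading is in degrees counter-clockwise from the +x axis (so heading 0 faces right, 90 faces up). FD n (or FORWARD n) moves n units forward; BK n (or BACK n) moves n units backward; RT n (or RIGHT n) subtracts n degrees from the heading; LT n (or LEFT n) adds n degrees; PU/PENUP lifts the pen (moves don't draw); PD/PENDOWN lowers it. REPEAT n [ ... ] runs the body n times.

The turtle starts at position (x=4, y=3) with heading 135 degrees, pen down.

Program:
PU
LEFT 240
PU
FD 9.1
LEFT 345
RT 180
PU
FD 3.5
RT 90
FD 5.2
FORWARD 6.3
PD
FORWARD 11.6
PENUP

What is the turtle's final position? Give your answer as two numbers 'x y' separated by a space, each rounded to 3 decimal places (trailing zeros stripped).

Executing turtle program step by step:
Start: pos=(4,3), heading=135, pen down
PU: pen up
LT 240: heading 135 -> 15
PU: pen up
FD 9.1: (4,3) -> (12.79,5.355) [heading=15, move]
LT 345: heading 15 -> 0
RT 180: heading 0 -> 180
PU: pen up
FD 3.5: (12.79,5.355) -> (9.29,5.355) [heading=180, move]
RT 90: heading 180 -> 90
FD 5.2: (9.29,5.355) -> (9.29,10.555) [heading=90, move]
FD 6.3: (9.29,10.555) -> (9.29,16.855) [heading=90, move]
PD: pen down
FD 11.6: (9.29,16.855) -> (9.29,28.455) [heading=90, draw]
PU: pen up
Final: pos=(9.29,28.455), heading=90, 1 segment(s) drawn

Answer: 9.29 28.455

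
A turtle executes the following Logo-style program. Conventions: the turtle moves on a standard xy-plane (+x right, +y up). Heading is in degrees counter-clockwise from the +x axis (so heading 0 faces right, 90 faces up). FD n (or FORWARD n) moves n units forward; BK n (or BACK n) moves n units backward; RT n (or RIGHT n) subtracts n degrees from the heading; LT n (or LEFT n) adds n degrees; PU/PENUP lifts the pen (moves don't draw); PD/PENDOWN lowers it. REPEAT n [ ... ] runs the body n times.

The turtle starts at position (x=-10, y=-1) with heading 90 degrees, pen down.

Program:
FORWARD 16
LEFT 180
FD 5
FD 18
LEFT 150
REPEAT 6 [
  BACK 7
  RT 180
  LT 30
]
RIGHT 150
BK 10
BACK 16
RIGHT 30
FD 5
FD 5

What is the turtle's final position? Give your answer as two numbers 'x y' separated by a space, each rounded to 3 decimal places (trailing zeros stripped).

Executing turtle program step by step:
Start: pos=(-10,-1), heading=90, pen down
FD 16: (-10,-1) -> (-10,15) [heading=90, draw]
LT 180: heading 90 -> 270
FD 5: (-10,15) -> (-10,10) [heading=270, draw]
FD 18: (-10,10) -> (-10,-8) [heading=270, draw]
LT 150: heading 270 -> 60
REPEAT 6 [
  -- iteration 1/6 --
  BK 7: (-10,-8) -> (-13.5,-14.062) [heading=60, draw]
  RT 180: heading 60 -> 240
  LT 30: heading 240 -> 270
  -- iteration 2/6 --
  BK 7: (-13.5,-14.062) -> (-13.5,-7.062) [heading=270, draw]
  RT 180: heading 270 -> 90
  LT 30: heading 90 -> 120
  -- iteration 3/6 --
  BK 7: (-13.5,-7.062) -> (-10,-13.124) [heading=120, draw]
  RT 180: heading 120 -> 300
  LT 30: heading 300 -> 330
  -- iteration 4/6 --
  BK 7: (-10,-13.124) -> (-16.062,-9.624) [heading=330, draw]
  RT 180: heading 330 -> 150
  LT 30: heading 150 -> 180
  -- iteration 5/6 --
  BK 7: (-16.062,-9.624) -> (-9.062,-9.624) [heading=180, draw]
  RT 180: heading 180 -> 0
  LT 30: heading 0 -> 30
  -- iteration 6/6 --
  BK 7: (-9.062,-9.624) -> (-15.124,-13.124) [heading=30, draw]
  RT 180: heading 30 -> 210
  LT 30: heading 210 -> 240
]
RT 150: heading 240 -> 90
BK 10: (-15.124,-13.124) -> (-15.124,-23.124) [heading=90, draw]
BK 16: (-15.124,-23.124) -> (-15.124,-39.124) [heading=90, draw]
RT 30: heading 90 -> 60
FD 5: (-15.124,-39.124) -> (-12.624,-34.794) [heading=60, draw]
FD 5: (-12.624,-34.794) -> (-10.124,-30.464) [heading=60, draw]
Final: pos=(-10.124,-30.464), heading=60, 13 segment(s) drawn

Answer: -10.124 -30.464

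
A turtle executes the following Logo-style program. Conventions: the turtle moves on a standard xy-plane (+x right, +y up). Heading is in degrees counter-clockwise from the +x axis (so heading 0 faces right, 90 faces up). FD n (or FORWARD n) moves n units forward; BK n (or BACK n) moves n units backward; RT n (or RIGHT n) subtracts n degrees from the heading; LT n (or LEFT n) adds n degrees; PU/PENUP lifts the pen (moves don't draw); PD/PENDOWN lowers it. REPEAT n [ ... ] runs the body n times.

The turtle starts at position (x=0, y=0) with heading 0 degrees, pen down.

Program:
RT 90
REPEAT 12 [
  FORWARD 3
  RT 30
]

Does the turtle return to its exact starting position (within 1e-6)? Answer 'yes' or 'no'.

Executing turtle program step by step:
Start: pos=(0,0), heading=0, pen down
RT 90: heading 0 -> 270
REPEAT 12 [
  -- iteration 1/12 --
  FD 3: (0,0) -> (0,-3) [heading=270, draw]
  RT 30: heading 270 -> 240
  -- iteration 2/12 --
  FD 3: (0,-3) -> (-1.5,-5.598) [heading=240, draw]
  RT 30: heading 240 -> 210
  -- iteration 3/12 --
  FD 3: (-1.5,-5.598) -> (-4.098,-7.098) [heading=210, draw]
  RT 30: heading 210 -> 180
  -- iteration 4/12 --
  FD 3: (-4.098,-7.098) -> (-7.098,-7.098) [heading=180, draw]
  RT 30: heading 180 -> 150
  -- iteration 5/12 --
  FD 3: (-7.098,-7.098) -> (-9.696,-5.598) [heading=150, draw]
  RT 30: heading 150 -> 120
  -- iteration 6/12 --
  FD 3: (-9.696,-5.598) -> (-11.196,-3) [heading=120, draw]
  RT 30: heading 120 -> 90
  -- iteration 7/12 --
  FD 3: (-11.196,-3) -> (-11.196,0) [heading=90, draw]
  RT 30: heading 90 -> 60
  -- iteration 8/12 --
  FD 3: (-11.196,0) -> (-9.696,2.598) [heading=60, draw]
  RT 30: heading 60 -> 30
  -- iteration 9/12 --
  FD 3: (-9.696,2.598) -> (-7.098,4.098) [heading=30, draw]
  RT 30: heading 30 -> 0
  -- iteration 10/12 --
  FD 3: (-7.098,4.098) -> (-4.098,4.098) [heading=0, draw]
  RT 30: heading 0 -> 330
  -- iteration 11/12 --
  FD 3: (-4.098,4.098) -> (-1.5,2.598) [heading=330, draw]
  RT 30: heading 330 -> 300
  -- iteration 12/12 --
  FD 3: (-1.5,2.598) -> (0,0) [heading=300, draw]
  RT 30: heading 300 -> 270
]
Final: pos=(0,0), heading=270, 12 segment(s) drawn

Start position: (0, 0)
Final position: (0, 0)
Distance = 0; < 1e-6 -> CLOSED

Answer: yes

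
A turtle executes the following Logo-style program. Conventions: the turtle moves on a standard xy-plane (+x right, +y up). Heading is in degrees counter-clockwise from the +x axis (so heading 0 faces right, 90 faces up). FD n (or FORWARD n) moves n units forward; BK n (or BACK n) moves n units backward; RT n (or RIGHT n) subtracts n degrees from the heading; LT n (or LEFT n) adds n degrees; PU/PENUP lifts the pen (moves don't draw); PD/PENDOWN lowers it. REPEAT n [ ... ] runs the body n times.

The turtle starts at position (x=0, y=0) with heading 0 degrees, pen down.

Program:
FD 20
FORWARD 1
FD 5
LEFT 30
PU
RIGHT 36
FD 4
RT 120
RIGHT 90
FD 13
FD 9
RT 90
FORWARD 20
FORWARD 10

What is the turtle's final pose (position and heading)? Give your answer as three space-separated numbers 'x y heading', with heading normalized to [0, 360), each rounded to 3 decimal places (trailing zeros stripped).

Executing turtle program step by step:
Start: pos=(0,0), heading=0, pen down
FD 20: (0,0) -> (20,0) [heading=0, draw]
FD 1: (20,0) -> (21,0) [heading=0, draw]
FD 5: (21,0) -> (26,0) [heading=0, draw]
LT 30: heading 0 -> 30
PU: pen up
RT 36: heading 30 -> 354
FD 4: (26,0) -> (29.978,-0.418) [heading=354, move]
RT 120: heading 354 -> 234
RT 90: heading 234 -> 144
FD 13: (29.978,-0.418) -> (19.461,7.223) [heading=144, move]
FD 9: (19.461,7.223) -> (12.18,12.513) [heading=144, move]
RT 90: heading 144 -> 54
FD 20: (12.18,12.513) -> (23.935,28.694) [heading=54, move]
FD 10: (23.935,28.694) -> (29.813,36.784) [heading=54, move]
Final: pos=(29.813,36.784), heading=54, 3 segment(s) drawn

Answer: 29.813 36.784 54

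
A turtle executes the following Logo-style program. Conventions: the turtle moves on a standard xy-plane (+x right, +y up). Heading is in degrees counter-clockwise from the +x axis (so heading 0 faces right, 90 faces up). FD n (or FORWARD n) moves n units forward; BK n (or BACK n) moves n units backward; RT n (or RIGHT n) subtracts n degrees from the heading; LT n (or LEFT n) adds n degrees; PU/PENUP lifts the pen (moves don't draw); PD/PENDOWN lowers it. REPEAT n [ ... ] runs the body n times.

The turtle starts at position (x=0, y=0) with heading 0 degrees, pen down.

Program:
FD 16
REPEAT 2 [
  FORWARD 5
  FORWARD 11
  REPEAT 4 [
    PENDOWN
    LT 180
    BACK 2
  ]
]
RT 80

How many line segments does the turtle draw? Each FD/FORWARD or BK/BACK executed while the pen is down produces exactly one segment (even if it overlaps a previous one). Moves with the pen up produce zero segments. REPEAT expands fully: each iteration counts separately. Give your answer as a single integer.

Answer: 13

Derivation:
Executing turtle program step by step:
Start: pos=(0,0), heading=0, pen down
FD 16: (0,0) -> (16,0) [heading=0, draw]
REPEAT 2 [
  -- iteration 1/2 --
  FD 5: (16,0) -> (21,0) [heading=0, draw]
  FD 11: (21,0) -> (32,0) [heading=0, draw]
  REPEAT 4 [
    -- iteration 1/4 --
    PD: pen down
    LT 180: heading 0 -> 180
    BK 2: (32,0) -> (34,0) [heading=180, draw]
    -- iteration 2/4 --
    PD: pen down
    LT 180: heading 180 -> 0
    BK 2: (34,0) -> (32,0) [heading=0, draw]
    -- iteration 3/4 --
    PD: pen down
    LT 180: heading 0 -> 180
    BK 2: (32,0) -> (34,0) [heading=180, draw]
    -- iteration 4/4 --
    PD: pen down
    LT 180: heading 180 -> 0
    BK 2: (34,0) -> (32,0) [heading=0, draw]
  ]
  -- iteration 2/2 --
  FD 5: (32,0) -> (37,0) [heading=0, draw]
  FD 11: (37,0) -> (48,0) [heading=0, draw]
  REPEAT 4 [
    -- iteration 1/4 --
    PD: pen down
    LT 180: heading 0 -> 180
    BK 2: (48,0) -> (50,0) [heading=180, draw]
    -- iteration 2/4 --
    PD: pen down
    LT 180: heading 180 -> 0
    BK 2: (50,0) -> (48,0) [heading=0, draw]
    -- iteration 3/4 --
    PD: pen down
    LT 180: heading 0 -> 180
    BK 2: (48,0) -> (50,0) [heading=180, draw]
    -- iteration 4/4 --
    PD: pen down
    LT 180: heading 180 -> 0
    BK 2: (50,0) -> (48,0) [heading=0, draw]
  ]
]
RT 80: heading 0 -> 280
Final: pos=(48,0), heading=280, 13 segment(s) drawn
Segments drawn: 13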